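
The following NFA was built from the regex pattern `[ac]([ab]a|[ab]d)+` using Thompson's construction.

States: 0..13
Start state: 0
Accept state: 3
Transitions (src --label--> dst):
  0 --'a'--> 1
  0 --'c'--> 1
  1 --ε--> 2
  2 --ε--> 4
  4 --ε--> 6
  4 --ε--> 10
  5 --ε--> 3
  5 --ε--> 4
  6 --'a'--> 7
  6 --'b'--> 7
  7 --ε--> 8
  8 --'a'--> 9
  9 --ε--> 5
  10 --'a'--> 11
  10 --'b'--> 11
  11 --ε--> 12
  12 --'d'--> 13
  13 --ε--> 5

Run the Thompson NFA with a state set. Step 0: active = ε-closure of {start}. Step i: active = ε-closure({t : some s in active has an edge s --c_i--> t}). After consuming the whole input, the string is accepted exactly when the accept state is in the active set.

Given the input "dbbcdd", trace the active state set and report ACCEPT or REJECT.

Answer: REJECT

Derivation:
S₀ = ε-closure({0}) = {0}
'd' @ 1: {}  — state set empty
rest 'bbcdd' ignored (set empty)
after full input: {}  (accept=3 not in)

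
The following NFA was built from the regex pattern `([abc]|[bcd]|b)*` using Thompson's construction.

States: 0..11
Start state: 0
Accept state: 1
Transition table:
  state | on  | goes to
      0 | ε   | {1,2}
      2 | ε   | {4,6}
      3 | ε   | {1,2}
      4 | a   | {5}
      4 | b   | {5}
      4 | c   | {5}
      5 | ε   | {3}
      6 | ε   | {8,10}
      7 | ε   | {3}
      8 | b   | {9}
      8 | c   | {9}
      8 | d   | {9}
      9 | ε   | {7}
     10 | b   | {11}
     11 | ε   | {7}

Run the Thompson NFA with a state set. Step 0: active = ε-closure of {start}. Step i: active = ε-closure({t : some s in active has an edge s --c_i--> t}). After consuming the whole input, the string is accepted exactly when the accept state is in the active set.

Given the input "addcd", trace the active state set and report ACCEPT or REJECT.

initial (ε-close {0}): {0,1,2,4,6,8,10}
'a' @ 1: {1,2,3,4,5,6,8,10}  ✓accept
'd' @ 2: {1,2,3,4,6,7,8,9,10}  ✓accept
'd' @ 3: {1,2,3,4,6,7,8,9,10}  ✓accept
'c' @ 4: {1,2,3,4,5,6,7,8,9,10}  ✓accept
'd' @ 5: {1,2,3,4,6,7,8,9,10}  ✓accept
final: {1,2,3,4,6,7,8,9,10}; accept 1 in set

Answer: ACCEPT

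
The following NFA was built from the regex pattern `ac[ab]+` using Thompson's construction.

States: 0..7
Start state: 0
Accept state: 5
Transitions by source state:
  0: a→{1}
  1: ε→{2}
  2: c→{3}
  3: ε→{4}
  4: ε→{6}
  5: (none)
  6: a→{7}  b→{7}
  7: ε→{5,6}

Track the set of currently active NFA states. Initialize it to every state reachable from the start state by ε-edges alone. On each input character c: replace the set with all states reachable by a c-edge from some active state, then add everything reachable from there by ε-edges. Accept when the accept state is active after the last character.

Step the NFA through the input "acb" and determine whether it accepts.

initial (ε-close {0}): {0}
'a' @ 1: {1,2}
'c' @ 2: {3,4,6}
'b' @ 3: {5,6,7}  [accepting]
final: {5,6,7}; accept 5 in set

Answer: ACCEPT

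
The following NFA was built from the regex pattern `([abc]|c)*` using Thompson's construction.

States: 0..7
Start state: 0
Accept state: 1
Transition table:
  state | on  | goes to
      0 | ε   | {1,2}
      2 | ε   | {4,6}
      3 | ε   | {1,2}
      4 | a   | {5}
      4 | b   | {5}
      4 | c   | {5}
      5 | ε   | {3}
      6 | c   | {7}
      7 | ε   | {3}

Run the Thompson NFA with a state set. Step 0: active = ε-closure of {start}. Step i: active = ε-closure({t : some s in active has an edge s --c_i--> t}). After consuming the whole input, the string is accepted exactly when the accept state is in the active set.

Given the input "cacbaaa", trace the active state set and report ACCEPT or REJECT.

Answer: ACCEPT

Trace:
S₀ = ε-closure({0}) = {0,1,2,4,6}
'c' @ 1: {1,2,3,4,5,6,7}  ✓accept
'a' @ 2: {1,2,3,4,5,6}  ✓accept
'c' @ 3: {1,2,3,4,5,6,7}  ✓accept
'b' @ 4: {1,2,3,4,5,6}  ✓accept
'a' @ 5: {1,2,3,4,5,6}  ✓accept
'a' @ 6: {1,2,3,4,5,6}  ✓accept
'a' @ 7: {1,2,3,4,5,6}  ✓accept
final: {1,2,3,4,5,6}; accept 1 in set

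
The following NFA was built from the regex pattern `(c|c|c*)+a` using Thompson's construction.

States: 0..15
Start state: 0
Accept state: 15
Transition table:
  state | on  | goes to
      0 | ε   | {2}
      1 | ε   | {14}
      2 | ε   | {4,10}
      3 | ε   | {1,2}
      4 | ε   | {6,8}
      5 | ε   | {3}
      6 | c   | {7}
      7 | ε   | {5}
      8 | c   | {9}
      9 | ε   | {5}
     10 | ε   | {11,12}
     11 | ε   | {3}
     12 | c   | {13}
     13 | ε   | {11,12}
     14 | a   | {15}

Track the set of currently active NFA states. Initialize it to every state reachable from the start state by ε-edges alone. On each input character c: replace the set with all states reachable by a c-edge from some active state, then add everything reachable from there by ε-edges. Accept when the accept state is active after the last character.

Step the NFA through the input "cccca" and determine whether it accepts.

initial (ε-close {0}): {0,1,2,3,4,6,8,10,11,12,14}
'c' @ 1: {1,2,3,4,5,6,7,8,9,10,11,12,13,14}
'c' @ 2: {1,2,3,4,5,6,7,8,9,10,11,12,13,14}
'c' @ 3: {1,2,3,4,5,6,7,8,9,10,11,12,13,14}
'c' @ 4: {1,2,3,4,5,6,7,8,9,10,11,12,13,14}
'a' @ 5: {15}  [accepting]
end set {15} — state 15 in

Answer: ACCEPT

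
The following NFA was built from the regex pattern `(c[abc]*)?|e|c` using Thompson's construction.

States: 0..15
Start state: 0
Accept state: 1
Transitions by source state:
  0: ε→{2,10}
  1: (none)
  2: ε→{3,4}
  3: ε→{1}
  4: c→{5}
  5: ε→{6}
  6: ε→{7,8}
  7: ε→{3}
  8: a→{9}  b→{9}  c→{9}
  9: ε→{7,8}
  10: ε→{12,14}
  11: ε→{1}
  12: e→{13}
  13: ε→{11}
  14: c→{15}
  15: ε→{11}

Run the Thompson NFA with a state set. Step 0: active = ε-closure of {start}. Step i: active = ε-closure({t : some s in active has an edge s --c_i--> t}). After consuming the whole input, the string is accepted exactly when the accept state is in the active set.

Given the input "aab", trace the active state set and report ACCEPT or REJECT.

S₀ = ε-closure({0}) = {0,1,2,3,4,10,12,14}
'a' @ 1: {}  — dead — no transitions
rest 'ab' ignored (set empty)
final: {}; accept 1 not in set

Answer: REJECT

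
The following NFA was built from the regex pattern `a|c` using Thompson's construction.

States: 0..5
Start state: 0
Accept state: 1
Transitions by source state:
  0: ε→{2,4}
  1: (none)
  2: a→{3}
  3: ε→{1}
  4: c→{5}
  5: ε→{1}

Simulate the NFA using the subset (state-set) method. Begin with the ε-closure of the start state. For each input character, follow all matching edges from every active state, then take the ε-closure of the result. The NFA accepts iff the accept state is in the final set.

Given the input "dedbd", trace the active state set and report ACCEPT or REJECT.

S₀ = ε-closure({0}) = {0,2,4}
'd' @ 1: {}  — no active states
rest 'edbd' ignored (set empty)
final: {}; accept 1 not in set

Answer: REJECT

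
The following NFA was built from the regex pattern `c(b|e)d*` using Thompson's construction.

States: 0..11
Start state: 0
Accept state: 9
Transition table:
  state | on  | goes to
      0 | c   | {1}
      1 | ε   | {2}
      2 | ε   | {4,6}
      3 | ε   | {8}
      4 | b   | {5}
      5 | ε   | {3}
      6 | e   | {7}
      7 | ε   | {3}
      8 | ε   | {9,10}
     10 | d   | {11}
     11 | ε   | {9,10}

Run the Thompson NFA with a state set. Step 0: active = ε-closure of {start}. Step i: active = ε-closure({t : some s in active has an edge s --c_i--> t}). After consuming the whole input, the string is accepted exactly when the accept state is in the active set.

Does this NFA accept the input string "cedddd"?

start: ε-closure({0}) = {0}
'c' @ 1: {1,2,4,6}
'e' @ 2: {3,7,8,9,10}  [accepting]
'd' @ 3: {9,10,11}  [accepting]
'd' @ 4: {9,10,11}  [accepting]
'd' @ 5: {9,10,11}  [accepting]
'd' @ 6: {9,10,11}  [accepting]
final: {9,10,11}; accept 9 in set

Answer: ACCEPT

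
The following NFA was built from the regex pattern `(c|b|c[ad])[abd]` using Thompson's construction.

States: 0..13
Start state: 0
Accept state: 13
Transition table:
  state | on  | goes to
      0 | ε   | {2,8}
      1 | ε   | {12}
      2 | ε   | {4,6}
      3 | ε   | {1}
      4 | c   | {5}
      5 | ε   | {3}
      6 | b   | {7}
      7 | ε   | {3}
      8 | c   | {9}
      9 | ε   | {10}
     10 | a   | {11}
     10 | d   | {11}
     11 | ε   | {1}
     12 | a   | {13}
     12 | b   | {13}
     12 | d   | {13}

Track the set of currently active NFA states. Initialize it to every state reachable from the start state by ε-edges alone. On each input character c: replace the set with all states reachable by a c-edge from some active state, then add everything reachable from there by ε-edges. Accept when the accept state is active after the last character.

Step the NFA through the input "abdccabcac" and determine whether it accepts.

Answer: REJECT

Steps:
S₀ = ε-closure({0}) = {0,2,4,6,8}
'a' @ 1: {}  — no active states
rest 'bdccabcac' ignored (set empty)
end set {} — state 13 not in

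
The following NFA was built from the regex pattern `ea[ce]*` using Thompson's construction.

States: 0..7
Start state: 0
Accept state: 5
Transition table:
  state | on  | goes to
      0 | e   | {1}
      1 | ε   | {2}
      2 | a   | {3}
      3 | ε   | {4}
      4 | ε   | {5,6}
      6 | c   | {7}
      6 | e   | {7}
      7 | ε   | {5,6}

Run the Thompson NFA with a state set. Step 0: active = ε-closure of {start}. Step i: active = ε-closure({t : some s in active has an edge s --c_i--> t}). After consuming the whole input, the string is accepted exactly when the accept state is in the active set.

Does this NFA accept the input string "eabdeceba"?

Answer: REJECT

Derivation:
S₀ = ε-closure({0}) = {0}
'e' @ 1: {1,2}
'a' @ 2: {3,4,5,6}  [accepting]
'b' @ 3: {}  — no active states
rest 'deceba' ignored (set empty)
end set {} — state 5 not in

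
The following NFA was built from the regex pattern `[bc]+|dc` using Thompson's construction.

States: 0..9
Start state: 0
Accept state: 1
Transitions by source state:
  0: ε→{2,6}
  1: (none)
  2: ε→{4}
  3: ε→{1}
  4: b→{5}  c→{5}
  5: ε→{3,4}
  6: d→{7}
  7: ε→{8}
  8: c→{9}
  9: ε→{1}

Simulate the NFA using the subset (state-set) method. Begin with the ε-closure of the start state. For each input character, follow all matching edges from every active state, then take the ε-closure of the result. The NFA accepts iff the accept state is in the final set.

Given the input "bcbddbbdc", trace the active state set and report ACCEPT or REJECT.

S₀ = ε-closure({0}) = {0,2,4,6}
'b' @ 1: {1,3,4,5}  [accepting]
'c' @ 2: {1,3,4,5}  [accepting]
'b' @ 3: {1,3,4,5}  [accepting]
'd' @ 4: {}  — dead — no transitions
rest 'dbbdc' ignored (set empty)
end set {} — state 1 not in

Answer: REJECT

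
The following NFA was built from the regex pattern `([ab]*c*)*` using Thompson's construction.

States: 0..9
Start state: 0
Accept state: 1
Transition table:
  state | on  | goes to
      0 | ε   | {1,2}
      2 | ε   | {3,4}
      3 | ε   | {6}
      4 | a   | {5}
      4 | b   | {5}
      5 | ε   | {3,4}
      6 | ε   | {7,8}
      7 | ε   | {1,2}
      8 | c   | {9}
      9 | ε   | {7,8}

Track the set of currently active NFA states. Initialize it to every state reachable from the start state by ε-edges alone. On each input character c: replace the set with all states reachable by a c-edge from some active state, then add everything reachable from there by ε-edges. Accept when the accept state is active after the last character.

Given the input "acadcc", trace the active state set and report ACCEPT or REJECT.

start: ε-closure({0}) = {0,1,2,3,4,6,7,8}
'a' @ 1: {1,2,3,4,5,6,7,8}  ✓accept
'c' @ 2: {1,2,3,4,6,7,8,9}  ✓accept
'a' @ 3: {1,2,3,4,5,6,7,8}  ✓accept
'd' @ 4: {}  — state set empty
rest 'cc' ignored (set empty)
final: {}; accept 1 not in set

Answer: REJECT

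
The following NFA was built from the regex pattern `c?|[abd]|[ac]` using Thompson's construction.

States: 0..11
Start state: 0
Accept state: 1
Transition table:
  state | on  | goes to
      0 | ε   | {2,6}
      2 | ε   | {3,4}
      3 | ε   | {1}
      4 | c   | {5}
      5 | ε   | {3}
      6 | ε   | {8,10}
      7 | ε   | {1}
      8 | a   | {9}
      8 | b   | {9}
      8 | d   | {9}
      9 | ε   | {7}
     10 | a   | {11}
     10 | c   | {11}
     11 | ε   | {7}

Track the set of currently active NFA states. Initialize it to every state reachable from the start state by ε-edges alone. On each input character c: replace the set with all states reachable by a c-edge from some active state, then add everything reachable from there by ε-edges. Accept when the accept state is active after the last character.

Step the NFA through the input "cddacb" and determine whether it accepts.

S₀ = ε-closure({0}) = {0,1,2,3,4,6,8,10}
'c' @ 1: {1,3,5,7,11}  [accepting]
'd' @ 2: {}  — dead — no transitions
rest 'dacb' ignored (set empty)
final: {}; accept 1 not in set

Answer: REJECT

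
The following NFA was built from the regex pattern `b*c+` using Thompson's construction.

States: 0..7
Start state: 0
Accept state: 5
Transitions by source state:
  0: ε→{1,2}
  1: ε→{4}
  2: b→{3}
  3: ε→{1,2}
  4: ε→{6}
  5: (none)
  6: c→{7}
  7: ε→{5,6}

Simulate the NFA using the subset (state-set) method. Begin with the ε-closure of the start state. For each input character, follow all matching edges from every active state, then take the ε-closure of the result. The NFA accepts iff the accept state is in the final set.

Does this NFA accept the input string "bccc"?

Answer: ACCEPT

Derivation:
initial (ε-close {0}): {0,1,2,4,6}
'b' @ 1: {1,2,3,4,6}
'c' @ 2: {5,6,7}  ✓accept
'c' @ 3: {5,6,7}  ✓accept
'c' @ 4: {5,6,7}  ✓accept
end set {5,6,7} — state 5 in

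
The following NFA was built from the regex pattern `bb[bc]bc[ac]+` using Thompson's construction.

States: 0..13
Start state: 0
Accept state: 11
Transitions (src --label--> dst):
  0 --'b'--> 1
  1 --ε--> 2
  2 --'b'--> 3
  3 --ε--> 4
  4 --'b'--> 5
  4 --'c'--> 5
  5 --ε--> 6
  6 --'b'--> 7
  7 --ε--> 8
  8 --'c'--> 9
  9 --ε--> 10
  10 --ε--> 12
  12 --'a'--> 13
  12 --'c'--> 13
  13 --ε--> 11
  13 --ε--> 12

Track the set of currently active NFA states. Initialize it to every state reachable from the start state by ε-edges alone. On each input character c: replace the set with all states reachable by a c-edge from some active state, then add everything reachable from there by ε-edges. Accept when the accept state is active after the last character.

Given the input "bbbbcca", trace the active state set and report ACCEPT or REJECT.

start: ε-closure({0}) = {0}
'b' @ 1: {1,2}
'b' @ 2: {3,4}
'b' @ 3: {5,6}
'b' @ 4: {7,8}
'c' @ 5: {9,10,12}
'c' @ 6: {11,12,13}  (accept∈set)
'a' @ 7: {11,12,13}  (accept∈set)
after full input: {11,12,13}  (accept=11 in)

Answer: ACCEPT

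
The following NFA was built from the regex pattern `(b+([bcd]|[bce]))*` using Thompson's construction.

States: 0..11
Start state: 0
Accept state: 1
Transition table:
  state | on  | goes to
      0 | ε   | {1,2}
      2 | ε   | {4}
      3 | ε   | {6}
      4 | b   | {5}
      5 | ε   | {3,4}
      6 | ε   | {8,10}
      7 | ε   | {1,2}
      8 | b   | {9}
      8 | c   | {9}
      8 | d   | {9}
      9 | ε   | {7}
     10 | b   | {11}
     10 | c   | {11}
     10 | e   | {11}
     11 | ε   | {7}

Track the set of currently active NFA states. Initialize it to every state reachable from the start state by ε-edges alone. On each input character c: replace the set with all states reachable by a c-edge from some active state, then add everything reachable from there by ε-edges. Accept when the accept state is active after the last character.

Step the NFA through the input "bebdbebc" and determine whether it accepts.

Answer: ACCEPT

Steps:
start: ε-closure({0}) = {0,1,2,4}
'b' @ 1: {3,4,5,6,8,10}
'e' @ 2: {1,2,4,7,11}  ✓accept
'b' @ 3: {3,4,5,6,8,10}
'd' @ 4: {1,2,4,7,9}  ✓accept
'b' @ 5: {3,4,5,6,8,10}
'e' @ 6: {1,2,4,7,11}  ✓accept
'b' @ 7: {3,4,5,6,8,10}
'c' @ 8: {1,2,4,7,9,11}  ✓accept
end set {1,2,4,7,9,11} — state 1 in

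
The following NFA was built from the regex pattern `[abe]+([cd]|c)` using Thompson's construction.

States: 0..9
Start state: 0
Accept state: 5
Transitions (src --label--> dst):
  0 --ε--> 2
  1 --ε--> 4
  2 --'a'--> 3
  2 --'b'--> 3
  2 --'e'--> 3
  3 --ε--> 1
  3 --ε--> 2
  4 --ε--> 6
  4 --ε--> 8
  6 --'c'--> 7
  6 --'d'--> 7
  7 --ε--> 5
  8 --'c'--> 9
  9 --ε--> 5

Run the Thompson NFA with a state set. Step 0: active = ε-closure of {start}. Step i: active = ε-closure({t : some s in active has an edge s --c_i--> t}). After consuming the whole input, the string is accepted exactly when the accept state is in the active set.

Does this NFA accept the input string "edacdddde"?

Answer: REJECT

Steps:
S₀ = ε-closure({0}) = {0,2}
'e' @ 1: {1,2,3,4,6,8}
'd' @ 2: {5,7}  ✓accept
'a' @ 3: {}  — no active states
rest 'cdddde' ignored (set empty)
end set {} — state 5 not in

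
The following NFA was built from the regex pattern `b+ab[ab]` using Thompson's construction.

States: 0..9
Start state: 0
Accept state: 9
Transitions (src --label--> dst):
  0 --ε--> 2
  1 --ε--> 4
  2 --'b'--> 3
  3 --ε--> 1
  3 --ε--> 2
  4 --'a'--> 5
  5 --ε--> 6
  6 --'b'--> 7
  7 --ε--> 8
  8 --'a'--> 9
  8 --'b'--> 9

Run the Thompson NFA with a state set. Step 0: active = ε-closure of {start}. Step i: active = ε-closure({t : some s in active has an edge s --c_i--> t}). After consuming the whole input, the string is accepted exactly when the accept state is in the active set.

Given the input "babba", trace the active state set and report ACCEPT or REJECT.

Answer: REJECT

Trace:
S₀ = ε-closure({0}) = {0,2}
'b' @ 1: {1,2,3,4}
'a' @ 2: {5,6}
'b' @ 3: {7,8}
'b' @ 4: {9}  ✓accept
'a' @ 5: {}  — dead — no transitions
end set {} — state 9 not in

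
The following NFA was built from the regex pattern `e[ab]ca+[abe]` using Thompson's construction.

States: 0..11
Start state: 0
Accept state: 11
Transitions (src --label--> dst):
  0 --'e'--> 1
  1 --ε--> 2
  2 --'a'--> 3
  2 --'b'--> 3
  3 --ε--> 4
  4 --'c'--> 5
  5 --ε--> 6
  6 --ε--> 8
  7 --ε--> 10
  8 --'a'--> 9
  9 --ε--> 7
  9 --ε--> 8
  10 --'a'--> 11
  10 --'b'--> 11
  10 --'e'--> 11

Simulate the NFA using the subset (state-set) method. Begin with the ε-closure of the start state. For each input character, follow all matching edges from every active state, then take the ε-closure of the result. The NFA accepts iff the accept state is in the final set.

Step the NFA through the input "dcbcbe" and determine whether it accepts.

initial (ε-close {0}): {0}
'd' @ 1: {}  — no active states
rest 'cbcbe' ignored (set empty)
final: {}; accept 11 not in set

Answer: REJECT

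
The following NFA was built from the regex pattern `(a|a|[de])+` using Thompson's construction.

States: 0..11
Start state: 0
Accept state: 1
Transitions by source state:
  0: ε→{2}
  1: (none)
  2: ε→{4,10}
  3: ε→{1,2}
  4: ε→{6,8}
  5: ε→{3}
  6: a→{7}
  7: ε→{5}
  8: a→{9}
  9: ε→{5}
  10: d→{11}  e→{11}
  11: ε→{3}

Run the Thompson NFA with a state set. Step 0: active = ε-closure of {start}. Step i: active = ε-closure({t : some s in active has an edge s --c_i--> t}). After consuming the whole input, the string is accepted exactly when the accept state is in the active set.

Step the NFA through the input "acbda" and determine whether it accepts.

initial (ε-close {0}): {0,2,4,6,8,10}
'a' @ 1: {1,2,3,4,5,6,7,8,9,10}  (accept∈set)
'c' @ 2: {}  — dead — no transitions
rest 'bda' ignored (set empty)
after full input: {}  (accept=1 not in)

Answer: REJECT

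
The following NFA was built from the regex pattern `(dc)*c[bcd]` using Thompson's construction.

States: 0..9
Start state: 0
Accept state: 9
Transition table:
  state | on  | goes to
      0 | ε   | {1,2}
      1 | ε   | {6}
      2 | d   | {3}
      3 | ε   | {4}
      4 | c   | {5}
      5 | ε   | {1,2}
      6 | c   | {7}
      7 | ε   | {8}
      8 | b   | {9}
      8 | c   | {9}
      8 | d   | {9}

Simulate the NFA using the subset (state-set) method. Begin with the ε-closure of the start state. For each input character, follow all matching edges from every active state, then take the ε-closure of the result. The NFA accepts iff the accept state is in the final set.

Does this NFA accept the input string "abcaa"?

Answer: REJECT

Trace:
S₀ = ε-closure({0}) = {0,1,2,6}
'a' @ 1: {}  — no active states
rest 'bcaa' ignored (set empty)
final: {}; accept 9 not in set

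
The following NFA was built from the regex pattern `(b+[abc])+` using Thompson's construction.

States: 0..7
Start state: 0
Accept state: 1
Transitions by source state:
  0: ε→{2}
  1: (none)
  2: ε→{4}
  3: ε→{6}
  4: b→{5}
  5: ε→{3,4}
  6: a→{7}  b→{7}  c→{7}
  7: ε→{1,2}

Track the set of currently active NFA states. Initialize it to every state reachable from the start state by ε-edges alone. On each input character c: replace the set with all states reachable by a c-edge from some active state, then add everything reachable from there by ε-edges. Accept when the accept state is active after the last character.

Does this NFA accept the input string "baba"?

Answer: ACCEPT

Steps:
start: ε-closure({0}) = {0,2,4}
'b' @ 1: {3,4,5,6}
'a' @ 2: {1,2,4,7}  ✓accept
'b' @ 3: {3,4,5,6}
'a' @ 4: {1,2,4,7}  ✓accept
final: {1,2,4,7}; accept 1 in set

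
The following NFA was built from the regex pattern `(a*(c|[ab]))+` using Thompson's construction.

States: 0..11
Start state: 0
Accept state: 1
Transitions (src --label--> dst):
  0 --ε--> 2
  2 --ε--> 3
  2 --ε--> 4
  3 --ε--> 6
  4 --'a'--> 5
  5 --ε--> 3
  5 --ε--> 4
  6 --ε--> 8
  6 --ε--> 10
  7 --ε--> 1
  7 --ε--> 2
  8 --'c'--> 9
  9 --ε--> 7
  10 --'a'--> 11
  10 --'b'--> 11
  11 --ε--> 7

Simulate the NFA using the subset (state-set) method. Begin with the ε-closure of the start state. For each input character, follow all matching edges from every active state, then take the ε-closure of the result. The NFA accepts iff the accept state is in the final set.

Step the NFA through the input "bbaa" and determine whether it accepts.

start: ε-closure({0}) = {0,2,3,4,6,8,10}
'b' @ 1: {1,2,3,4,6,7,8,10,11}  [accepting]
'b' @ 2: {1,2,3,4,6,7,8,10,11}  [accepting]
'a' @ 3: {1,2,3,4,5,6,7,8,10,11}  [accepting]
'a' @ 4: {1,2,3,4,5,6,7,8,10,11}  [accepting]
after full input: {1,2,3,4,5,6,7,8,10,11}  (accept=1 in)

Answer: ACCEPT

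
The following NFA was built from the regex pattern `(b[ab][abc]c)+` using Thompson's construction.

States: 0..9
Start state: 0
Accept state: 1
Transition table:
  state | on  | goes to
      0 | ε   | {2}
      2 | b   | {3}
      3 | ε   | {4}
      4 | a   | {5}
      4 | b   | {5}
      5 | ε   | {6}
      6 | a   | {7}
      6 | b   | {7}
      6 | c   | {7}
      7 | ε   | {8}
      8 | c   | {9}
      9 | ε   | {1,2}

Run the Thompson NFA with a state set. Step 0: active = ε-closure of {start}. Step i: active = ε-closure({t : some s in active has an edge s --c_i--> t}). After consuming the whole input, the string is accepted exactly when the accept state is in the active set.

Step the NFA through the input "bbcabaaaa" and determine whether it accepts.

Answer: REJECT

Steps:
initial (ε-close {0}): {0,2}
'b' @ 1: {3,4}
'b' @ 2: {5,6}
'c' @ 3: {7,8}
'a' @ 4: {}  — dead — no transitions
rest 'baaaa' ignored (set empty)
final: {}; accept 1 not in set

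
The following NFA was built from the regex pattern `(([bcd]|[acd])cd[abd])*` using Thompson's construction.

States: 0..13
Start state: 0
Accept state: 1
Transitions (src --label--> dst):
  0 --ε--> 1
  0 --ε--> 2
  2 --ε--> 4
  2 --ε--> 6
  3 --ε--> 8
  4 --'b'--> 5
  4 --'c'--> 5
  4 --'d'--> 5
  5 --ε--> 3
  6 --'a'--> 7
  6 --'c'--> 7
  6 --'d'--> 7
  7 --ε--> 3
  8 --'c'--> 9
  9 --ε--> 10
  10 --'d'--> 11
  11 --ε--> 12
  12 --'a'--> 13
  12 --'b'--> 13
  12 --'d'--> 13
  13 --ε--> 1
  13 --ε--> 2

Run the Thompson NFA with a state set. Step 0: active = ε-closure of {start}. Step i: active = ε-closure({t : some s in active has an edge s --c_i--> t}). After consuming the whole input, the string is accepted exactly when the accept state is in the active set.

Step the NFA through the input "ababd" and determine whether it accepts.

start: ε-closure({0}) = {0,1,2,4,6}
'a' @ 1: {3,7,8}
'b' @ 2: {}  — dead — no transitions
rest 'abd' ignored (set empty)
end set {} — state 1 not in

Answer: REJECT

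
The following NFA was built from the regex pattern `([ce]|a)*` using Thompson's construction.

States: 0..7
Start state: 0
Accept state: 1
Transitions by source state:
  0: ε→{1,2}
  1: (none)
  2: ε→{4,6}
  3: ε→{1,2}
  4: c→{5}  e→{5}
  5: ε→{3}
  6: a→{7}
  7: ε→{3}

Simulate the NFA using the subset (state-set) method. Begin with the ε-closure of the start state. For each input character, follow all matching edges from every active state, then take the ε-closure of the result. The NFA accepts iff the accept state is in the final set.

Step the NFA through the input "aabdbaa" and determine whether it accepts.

S₀ = ε-closure({0}) = {0,1,2,4,6}
'a' @ 1: {1,2,3,4,6,7}  [accepting]
'a' @ 2: {1,2,3,4,6,7}  [accepting]
'b' @ 3: {}  — state set empty
rest 'dbaa' ignored (set empty)
end set {} — state 1 not in

Answer: REJECT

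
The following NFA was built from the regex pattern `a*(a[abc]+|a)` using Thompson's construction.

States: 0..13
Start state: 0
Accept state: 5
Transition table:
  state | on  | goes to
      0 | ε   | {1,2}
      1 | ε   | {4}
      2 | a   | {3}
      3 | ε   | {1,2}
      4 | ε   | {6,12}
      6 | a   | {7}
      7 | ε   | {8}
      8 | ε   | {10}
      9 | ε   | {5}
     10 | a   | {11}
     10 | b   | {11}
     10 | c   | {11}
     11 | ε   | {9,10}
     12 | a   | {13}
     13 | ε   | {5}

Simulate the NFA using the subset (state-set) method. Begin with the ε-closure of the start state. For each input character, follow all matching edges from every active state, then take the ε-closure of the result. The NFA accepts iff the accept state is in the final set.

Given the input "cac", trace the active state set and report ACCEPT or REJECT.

initial (ε-close {0}): {0,1,2,4,6,12}
'c' @ 1: {}  — dead — no transitions
rest 'ac' ignored (set empty)
end set {} — state 5 not in

Answer: REJECT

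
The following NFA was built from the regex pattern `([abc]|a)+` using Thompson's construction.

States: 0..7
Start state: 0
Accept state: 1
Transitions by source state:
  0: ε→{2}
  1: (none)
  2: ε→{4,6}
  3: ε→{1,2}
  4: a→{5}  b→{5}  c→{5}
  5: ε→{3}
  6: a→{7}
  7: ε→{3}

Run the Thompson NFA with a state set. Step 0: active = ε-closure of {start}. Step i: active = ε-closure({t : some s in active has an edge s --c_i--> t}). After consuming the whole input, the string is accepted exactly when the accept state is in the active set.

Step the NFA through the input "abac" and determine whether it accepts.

Answer: ACCEPT

Derivation:
initial (ε-close {0}): {0,2,4,6}
'a' @ 1: {1,2,3,4,5,6,7}  (accept∈set)
'b' @ 2: {1,2,3,4,5,6}  (accept∈set)
'a' @ 3: {1,2,3,4,5,6,7}  (accept∈set)
'c' @ 4: {1,2,3,4,5,6}  (accept∈set)
final: {1,2,3,4,5,6}; accept 1 in set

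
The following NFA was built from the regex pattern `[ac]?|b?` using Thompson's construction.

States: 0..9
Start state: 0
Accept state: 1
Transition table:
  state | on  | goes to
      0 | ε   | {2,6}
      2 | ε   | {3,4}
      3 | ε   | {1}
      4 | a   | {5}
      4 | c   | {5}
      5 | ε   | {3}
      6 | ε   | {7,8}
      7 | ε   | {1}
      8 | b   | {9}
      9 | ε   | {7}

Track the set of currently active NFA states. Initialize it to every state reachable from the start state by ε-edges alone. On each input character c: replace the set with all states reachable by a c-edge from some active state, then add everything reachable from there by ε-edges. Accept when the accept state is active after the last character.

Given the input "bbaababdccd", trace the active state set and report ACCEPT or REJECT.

Answer: REJECT

Trace:
initial (ε-close {0}): {0,1,2,3,4,6,7,8}
'b' @ 1: {1,7,9}  (accept∈set)
'b' @ 2: {}  — dead — no transitions
rest 'aababdccd' ignored (set empty)
end set {} — state 1 not in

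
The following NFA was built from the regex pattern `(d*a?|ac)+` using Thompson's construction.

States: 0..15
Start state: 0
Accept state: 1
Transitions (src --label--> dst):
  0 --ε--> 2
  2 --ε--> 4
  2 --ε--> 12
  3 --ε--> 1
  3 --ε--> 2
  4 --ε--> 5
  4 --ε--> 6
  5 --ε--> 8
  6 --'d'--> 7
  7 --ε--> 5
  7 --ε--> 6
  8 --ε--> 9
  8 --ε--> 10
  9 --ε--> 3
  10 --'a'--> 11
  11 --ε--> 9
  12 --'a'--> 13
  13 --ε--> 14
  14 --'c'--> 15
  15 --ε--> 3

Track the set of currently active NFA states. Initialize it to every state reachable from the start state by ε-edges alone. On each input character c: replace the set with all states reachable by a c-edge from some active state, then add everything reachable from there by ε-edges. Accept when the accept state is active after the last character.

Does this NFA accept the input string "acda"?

Answer: ACCEPT

Steps:
initial (ε-close {0}): {0,1,2,3,4,5,6,8,9,10,12}
'a' @ 1: {1,2,3,4,5,6,8,9,10,11,12,13,14}  (accept∈set)
'c' @ 2: {1,2,3,4,5,6,8,9,10,12,15}  (accept∈set)
'd' @ 3: {1,2,3,4,5,6,7,8,9,10,12}  (accept∈set)
'a' @ 4: {1,2,3,4,5,6,8,9,10,11,12,13,14}  (accept∈set)
after full input: {1,2,3,4,5,6,8,9,10,11,12,13,14}  (accept=1 in)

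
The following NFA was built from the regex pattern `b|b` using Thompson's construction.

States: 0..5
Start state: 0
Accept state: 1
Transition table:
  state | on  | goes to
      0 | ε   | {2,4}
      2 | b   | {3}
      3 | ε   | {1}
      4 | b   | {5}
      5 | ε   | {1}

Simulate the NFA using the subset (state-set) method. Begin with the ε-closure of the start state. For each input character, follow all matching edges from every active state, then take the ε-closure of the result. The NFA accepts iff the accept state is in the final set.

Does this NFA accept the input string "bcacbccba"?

start: ε-closure({0}) = {0,2,4}
'b' @ 1: {1,3,5}  [accepting]
'c' @ 2: {}  — dead — no transitions
rest 'acbccba' ignored (set empty)
end set {} — state 1 not in

Answer: REJECT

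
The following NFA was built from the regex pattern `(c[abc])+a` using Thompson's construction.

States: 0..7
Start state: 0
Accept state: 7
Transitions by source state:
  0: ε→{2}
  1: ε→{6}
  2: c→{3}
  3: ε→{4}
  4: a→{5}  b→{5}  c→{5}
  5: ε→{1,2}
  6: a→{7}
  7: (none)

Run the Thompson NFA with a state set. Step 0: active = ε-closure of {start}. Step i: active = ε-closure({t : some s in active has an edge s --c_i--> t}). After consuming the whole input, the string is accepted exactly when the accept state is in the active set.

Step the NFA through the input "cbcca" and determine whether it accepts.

Answer: ACCEPT

Derivation:
initial (ε-close {0}): {0,2}
'c' @ 1: {3,4}
'b' @ 2: {1,2,5,6}
'c' @ 3: {3,4}
'c' @ 4: {1,2,5,6}
'a' @ 5: {7}  ✓accept
end set {7} — state 7 in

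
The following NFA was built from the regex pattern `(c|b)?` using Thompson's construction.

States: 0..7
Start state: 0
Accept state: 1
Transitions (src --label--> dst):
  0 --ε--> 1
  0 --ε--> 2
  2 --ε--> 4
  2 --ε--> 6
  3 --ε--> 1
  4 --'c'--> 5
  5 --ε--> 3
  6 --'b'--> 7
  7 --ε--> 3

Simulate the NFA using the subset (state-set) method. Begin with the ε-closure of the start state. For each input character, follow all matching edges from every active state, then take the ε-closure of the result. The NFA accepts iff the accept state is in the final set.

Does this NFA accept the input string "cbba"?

start: ε-closure({0}) = {0,1,2,4,6}
'c' @ 1: {1,3,5}  (accept∈set)
'b' @ 2: {}  — no active states
rest 'ba' ignored (set empty)
after full input: {}  (accept=1 not in)

Answer: REJECT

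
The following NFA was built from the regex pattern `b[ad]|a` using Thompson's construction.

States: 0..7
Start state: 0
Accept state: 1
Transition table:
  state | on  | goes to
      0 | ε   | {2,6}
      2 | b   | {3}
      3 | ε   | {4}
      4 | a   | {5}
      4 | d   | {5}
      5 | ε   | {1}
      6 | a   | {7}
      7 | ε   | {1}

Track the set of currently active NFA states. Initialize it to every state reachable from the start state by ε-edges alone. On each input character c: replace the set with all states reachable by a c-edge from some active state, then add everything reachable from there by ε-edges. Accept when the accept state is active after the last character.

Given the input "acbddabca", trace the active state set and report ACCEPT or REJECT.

Answer: REJECT

Steps:
initial (ε-close {0}): {0,2,6}
'a' @ 1: {1,7}  ✓accept
'c' @ 2: {}  — state set empty
rest 'bddabca' ignored (set empty)
after full input: {}  (accept=1 not in)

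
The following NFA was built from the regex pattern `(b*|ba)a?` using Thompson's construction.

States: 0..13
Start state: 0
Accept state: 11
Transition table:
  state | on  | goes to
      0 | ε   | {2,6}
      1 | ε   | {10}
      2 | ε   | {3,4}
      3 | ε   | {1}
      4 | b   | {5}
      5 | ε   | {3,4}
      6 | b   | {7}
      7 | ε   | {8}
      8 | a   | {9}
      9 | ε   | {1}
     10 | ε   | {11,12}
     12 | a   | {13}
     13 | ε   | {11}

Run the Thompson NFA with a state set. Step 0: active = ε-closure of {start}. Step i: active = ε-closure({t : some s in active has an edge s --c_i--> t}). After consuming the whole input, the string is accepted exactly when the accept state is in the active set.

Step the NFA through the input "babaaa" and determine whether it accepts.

Answer: REJECT

Steps:
initial (ε-close {0}): {0,1,2,3,4,6,10,11,12}
'b' @ 1: {1,3,4,5,7,8,10,11,12}  ✓accept
'a' @ 2: {1,9,10,11,12,13}  ✓accept
'b' @ 3: {}  — no active states
rest 'aaa' ignored (set empty)
end set {} — state 11 not in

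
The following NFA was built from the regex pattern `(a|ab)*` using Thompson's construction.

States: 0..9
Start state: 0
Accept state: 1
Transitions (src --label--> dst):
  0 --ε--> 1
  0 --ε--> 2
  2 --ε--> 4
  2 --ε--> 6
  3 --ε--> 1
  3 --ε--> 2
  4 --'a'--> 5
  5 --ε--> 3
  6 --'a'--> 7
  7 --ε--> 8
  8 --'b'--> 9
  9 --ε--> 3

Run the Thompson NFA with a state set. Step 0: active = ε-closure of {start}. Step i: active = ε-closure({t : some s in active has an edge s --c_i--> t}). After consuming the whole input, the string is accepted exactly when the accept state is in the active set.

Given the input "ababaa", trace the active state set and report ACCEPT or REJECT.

start: ε-closure({0}) = {0,1,2,4,6}
'a' @ 1: {1,2,3,4,5,6,7,8}  ✓accept
'b' @ 2: {1,2,3,4,6,9}  ✓accept
'a' @ 3: {1,2,3,4,5,6,7,8}  ✓accept
'b' @ 4: {1,2,3,4,6,9}  ✓accept
'a' @ 5: {1,2,3,4,5,6,7,8}  ✓accept
'a' @ 6: {1,2,3,4,5,6,7,8}  ✓accept
after full input: {1,2,3,4,5,6,7,8}  (accept=1 in)

Answer: ACCEPT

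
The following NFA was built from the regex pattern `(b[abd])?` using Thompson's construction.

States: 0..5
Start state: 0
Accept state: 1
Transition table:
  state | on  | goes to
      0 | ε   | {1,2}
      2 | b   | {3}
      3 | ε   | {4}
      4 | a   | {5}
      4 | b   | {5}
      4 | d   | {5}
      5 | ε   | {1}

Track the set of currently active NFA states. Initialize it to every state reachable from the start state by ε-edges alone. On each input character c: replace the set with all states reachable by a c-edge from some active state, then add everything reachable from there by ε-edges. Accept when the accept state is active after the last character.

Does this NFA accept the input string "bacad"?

Answer: REJECT

Steps:
S₀ = ε-closure({0}) = {0,1,2}
'b' @ 1: {3,4}
'a' @ 2: {1,5}  (accept∈set)
'c' @ 3: {}  — no active states
rest 'ad' ignored (set empty)
after full input: {}  (accept=1 not in)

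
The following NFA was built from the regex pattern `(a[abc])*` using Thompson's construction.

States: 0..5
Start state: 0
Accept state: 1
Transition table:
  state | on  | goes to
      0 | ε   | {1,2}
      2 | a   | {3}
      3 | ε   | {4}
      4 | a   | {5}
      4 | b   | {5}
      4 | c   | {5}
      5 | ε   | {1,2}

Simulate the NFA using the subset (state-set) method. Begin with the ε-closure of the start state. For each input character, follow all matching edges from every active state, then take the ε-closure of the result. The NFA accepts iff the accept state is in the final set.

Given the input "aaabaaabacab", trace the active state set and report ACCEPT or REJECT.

Answer: ACCEPT

Derivation:
start: ε-closure({0}) = {0,1,2}
'a' @ 1: {3,4}
'a' @ 2: {1,2,5}  (accept∈set)
'a' @ 3: {3,4}
'b' @ 4: {1,2,5}  (accept∈set)
'a' @ 5: {3,4}
'a' @ 6: {1,2,5}  (accept∈set)
'a' @ 7: {3,4}
'b' @ 8: {1,2,5}  (accept∈set)
'a' @ 9: {3,4}
'c' @ 10: {1,2,5}  (accept∈set)
'a' @ 11: {3,4}
'b' @ 12: {1,2,5}  (accept∈set)
final: {1,2,5}; accept 1 in set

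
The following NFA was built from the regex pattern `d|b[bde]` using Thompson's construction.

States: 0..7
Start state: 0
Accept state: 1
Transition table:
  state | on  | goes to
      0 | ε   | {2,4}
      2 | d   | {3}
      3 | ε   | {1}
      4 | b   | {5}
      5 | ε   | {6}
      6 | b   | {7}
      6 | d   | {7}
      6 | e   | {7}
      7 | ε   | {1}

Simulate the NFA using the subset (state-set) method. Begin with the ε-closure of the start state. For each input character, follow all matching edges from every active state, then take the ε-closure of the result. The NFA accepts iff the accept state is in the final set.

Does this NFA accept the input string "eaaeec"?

Answer: REJECT

Derivation:
S₀ = ε-closure({0}) = {0,2,4}
'e' @ 1: {}  — no active states
rest 'aaeec' ignored (set empty)
end set {} — state 1 not in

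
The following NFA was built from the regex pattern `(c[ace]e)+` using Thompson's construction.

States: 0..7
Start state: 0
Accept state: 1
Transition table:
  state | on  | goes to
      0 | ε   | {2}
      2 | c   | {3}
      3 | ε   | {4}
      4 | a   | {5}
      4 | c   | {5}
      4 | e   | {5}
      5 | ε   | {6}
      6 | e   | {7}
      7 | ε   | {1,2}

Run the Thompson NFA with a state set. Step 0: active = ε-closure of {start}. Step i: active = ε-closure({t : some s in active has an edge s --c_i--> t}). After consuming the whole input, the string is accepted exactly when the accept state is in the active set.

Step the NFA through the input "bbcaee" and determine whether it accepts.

Answer: REJECT

Trace:
initial (ε-close {0}): {0,2}
'b' @ 1: {}  — dead — no transitions
rest 'bcaee' ignored (set empty)
final: {}; accept 1 not in set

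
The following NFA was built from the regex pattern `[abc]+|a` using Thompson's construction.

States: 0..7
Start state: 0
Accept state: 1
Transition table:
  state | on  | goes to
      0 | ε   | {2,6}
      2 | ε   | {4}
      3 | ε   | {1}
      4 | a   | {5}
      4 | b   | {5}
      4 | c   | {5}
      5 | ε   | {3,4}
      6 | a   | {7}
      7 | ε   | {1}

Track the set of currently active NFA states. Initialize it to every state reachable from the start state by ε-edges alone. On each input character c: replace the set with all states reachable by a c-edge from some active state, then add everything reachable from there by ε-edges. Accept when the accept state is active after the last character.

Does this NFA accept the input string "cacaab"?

initial (ε-close {0}): {0,2,4,6}
'c' @ 1: {1,3,4,5}  (accept∈set)
'a' @ 2: {1,3,4,5}  (accept∈set)
'c' @ 3: {1,3,4,5}  (accept∈set)
'a' @ 4: {1,3,4,5}  (accept∈set)
'a' @ 5: {1,3,4,5}  (accept∈set)
'b' @ 6: {1,3,4,5}  (accept∈set)
end set {1,3,4,5} — state 1 in

Answer: ACCEPT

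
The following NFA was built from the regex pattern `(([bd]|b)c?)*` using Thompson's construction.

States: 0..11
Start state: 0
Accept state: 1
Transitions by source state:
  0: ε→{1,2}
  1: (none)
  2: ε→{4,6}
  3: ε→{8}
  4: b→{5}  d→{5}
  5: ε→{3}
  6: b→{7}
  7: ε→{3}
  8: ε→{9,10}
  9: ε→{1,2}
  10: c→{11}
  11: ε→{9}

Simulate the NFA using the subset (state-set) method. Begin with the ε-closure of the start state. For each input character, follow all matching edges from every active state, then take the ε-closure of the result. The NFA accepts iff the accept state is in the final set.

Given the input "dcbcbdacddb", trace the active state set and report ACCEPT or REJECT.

Answer: REJECT

Trace:
start: ε-closure({0}) = {0,1,2,4,6}
'd' @ 1: {1,2,3,4,5,6,8,9,10}  (accept∈set)
'c' @ 2: {1,2,4,6,9,11}  (accept∈set)
'b' @ 3: {1,2,3,4,5,6,7,8,9,10}  (accept∈set)
'c' @ 4: {1,2,4,6,9,11}  (accept∈set)
'b' @ 5: {1,2,3,4,5,6,7,8,9,10}  (accept∈set)
'd' @ 6: {1,2,3,4,5,6,8,9,10}  (accept∈set)
'a' @ 7: {}  — no active states
rest 'cddb' ignored (set empty)
final: {}; accept 1 not in set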